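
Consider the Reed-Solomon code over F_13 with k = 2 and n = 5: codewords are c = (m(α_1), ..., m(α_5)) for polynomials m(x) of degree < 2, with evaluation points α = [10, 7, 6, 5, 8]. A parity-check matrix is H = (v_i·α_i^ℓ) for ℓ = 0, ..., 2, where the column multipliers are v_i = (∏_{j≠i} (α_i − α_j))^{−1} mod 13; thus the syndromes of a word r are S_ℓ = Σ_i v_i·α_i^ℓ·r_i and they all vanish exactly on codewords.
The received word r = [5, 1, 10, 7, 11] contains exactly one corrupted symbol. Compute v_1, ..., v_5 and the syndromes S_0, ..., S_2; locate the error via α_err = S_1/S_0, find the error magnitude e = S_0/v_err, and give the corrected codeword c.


S = (9, 2, 12), error at position 3, error magnitude e = 6, c = [5, 1, 4, 7, 11].

Step 1: column multipliers v_i = (∏_{j≠i}(α_i − α_j))^{−1} mod 13.
  i = 1 (α = 10): (10−7)(10−6)(10−5)(10−8) = 3·4·5·2 = 120 ≡ 3, so v_1 = 3^{−1} = 9 (mod 13).
  i = 2 (α = 7): (7−10)(7−6)(7−5)(7−8) = (−3)·1·2·(−1) = 6 ≡ 6, so v_2 = 6^{−1} = 11 (mod 13).
  i = 3 (α = 6): (6−10)(6−7)(6−5)(6−8) = (−4)·(−1)·1·(−2) = −8 ≡ 5, so v_3 = 5^{−1} = 8 (mod 13).
  i = 4 (α = 5): (5−10)(5−7)(5−6)(5−8) = (−5)·(−2)·(−1)·(−3) = 30 ≡ 4, so v_4 = 4^{−1} = 10 (mod 13).
  i = 5 (α = 8): (8−10)(8−7)(8−6)(8−5) = (−2)·1·2·3 = −12 ≡ 1, so v_5 = 1^{−1} = 1 (mod 13).
  v = [9, 11, 8, 10, 1].
Step 2: syndromes of r = [5, 1, 10, 7, 11] (all sums mod 13).
  S_0 = Σ v_i r_i = 9·5 + 11·1 + 8·10 + 10·7 + 1·11 = 217 ≡ 9.
  S_1 = Σ v_i α_i r_i = 9·10·5 + 11·7·1 + 8·6·10 + 10·5·7 + 1·8·11 = 1445 ≡ 2.
  α_i^2 mod 13 = [9, 10, 10, 12, 12].
  S_2 = Σ v_i α_i^2 r_i = 9·9·5 + 11·10·1 + 8·10·10 + 10·12·7 + 1·12·11 = 2287 ≡ 12.
  S = (9, 2, 12) ≠ 0, so r is not a codeword (an error is present).
Step 3: locate the error. For a single error e at position i, S_ℓ = v_i·e·α_i^ℓ, so α_err = S_1/S_0.
  S_0^{−1} = 9^{−1} = 3 (mod 13), so α_err = 2·3 = 6 ≡ 6 = α_3. Error position i = 3.
  Consistency check: S_2/S_1 = 12·7 = 84 ≡ 6 = α_err ✓ (single-error assumption holds).
Step 4: error magnitude e = S_0/v_3 = S_0·∏_{j≠3}(α_3 − α_j) = 9·5 = 45 ≡ 6 (mod 13).
Step 5: correct position 3: c_3 = r_3 − e = 10 − 6 ≡ 4 (mod 13). Hence c = [5, 1, 4, 7, 11].
  Check: interpolating c through the α_i gives m(x) = 9 + 10·x (degree < 2) with m(α_i) = c_i for every i, so c is indeed a codeword.


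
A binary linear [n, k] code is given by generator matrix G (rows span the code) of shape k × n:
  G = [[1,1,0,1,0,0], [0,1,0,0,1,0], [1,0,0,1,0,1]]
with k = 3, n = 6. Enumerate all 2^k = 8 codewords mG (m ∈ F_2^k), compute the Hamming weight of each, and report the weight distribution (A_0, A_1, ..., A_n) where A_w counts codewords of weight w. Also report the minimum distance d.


Weight distribution: A_0 = 1, A_2 = 3, A_3 = 3, A_5 = 1. Minimum distance d = 2.

Enumerate all 2^3 = 8 messages m ∈ F_2^3.
For each, compute codeword c = mG in F_2^6, then tally its weight.
  m = 000 → c = 000000, weight = 0.
  m = 100 → c = 110100, weight = 3.
  m = 010 → c = 010010, weight = 2.
  m = 110 → c = 100110, weight = 3.
  m = 001 → c = 100101, weight = 3.
  m = 101 → c = 010001, weight = 2.
  m = 011 → c = 110111, weight = 5.
  m = 111 → c = 000011, weight = 2.
Tally weights:
  weight 0: 1 codewords.
  weight 2: 3 codewords.
  weight 3: 3 codewords.
  weight 5: 1 codewords.
Minimum distance d = smallest w > 0 with A_w > 0 = 2.
Sanity: Σ A_w = 8 = 2^3 = 8 ✓.


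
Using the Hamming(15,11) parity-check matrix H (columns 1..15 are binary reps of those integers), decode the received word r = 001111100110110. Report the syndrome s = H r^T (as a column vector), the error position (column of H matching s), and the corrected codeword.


s = (0, 0, 0, 1)^T, error position = 1, corrected codeword c = 101111100110110

Compute s = H r^T mod 2 one row at a time:
  s_1 = 0 + 0 + 1 + 1 + 0 + 1 + 1 + 0 = 4 ≡ 0 (mod 2).
  s_2 = 1 + 1 + 1 + 1 + 0 + 1 + 1 + 0 = 6 ≡ 0 (mod 2).
  s_3 = 0 + 1 + 1 + 1 + 1 + 1 + 1 + 0 = 6 ≡ 0 (mod 2).
  s_4 = 0 + 1 + 1 + 1 + 0 + 1 + 1 + 0 = 5 ≡ 1 (mod 2).
s = (0, 0, 0, 1)^T — this equals column 1 of H (binary 0001), so error is at position 1.
Correct: flip bit 1 of r = 001111100110110 to get c = 101111100110110.


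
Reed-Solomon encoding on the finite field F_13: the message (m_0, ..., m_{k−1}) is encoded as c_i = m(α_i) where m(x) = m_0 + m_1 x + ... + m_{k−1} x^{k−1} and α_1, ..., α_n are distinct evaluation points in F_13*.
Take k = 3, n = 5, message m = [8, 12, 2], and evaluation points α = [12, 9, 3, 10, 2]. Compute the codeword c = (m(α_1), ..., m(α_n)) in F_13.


c = [11, 5, 10, 3, 1]

Message polynomial: m(x) = 8 + 12·x + 2·x^2 (mod 13).
For each evaluation point α_i, compute m(α_i) mod 13:
  α_1 = 12: Horner steps 2 → 10 → 11, so m(12) = 11.
  α_2 = 9: Horner steps 2 → 4 → 5, so m(9) = 5.
  α_3 = 3: Horner steps 2 → 5 → 10, so m(3) = 10.
  α_4 = 10: Horner steps 2 → 6 → 3, so m(10) = 3.
  α_5 = 2: Horner steps 2 → 3 → 1, so m(2) = 1.
Codeword c = [11, 5, 10, 3, 1] ∈ F_13^5.


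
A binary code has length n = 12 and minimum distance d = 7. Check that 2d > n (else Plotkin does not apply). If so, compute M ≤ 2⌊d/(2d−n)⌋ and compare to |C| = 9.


Plotkin bound M ≤ 6; given |C| = 9 > bound (violated).

Check applicability: 2d = 14, n = 12.
2d − n = 2 > 0, so Plotkin applies.
Compute d/(2d−n) = 7/2 ≈ 3.5000.
⌊d/(2d−n)⌋ = 3.
Plotkin bound: M ≤ 2·3 = 6.
Given |C| = 9, check: VIOLATED.
This |C| is above the Plotkin bound, so no binary code with n = 12, d = 7 and 9 codewords exists.


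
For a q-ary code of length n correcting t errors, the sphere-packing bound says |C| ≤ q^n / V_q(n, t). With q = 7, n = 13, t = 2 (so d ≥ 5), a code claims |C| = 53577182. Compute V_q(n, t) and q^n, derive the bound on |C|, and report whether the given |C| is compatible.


V_q(n, t) = 2887, q^n = 96889010407, Hamming bound = 33560446, |C| = 53577182 > bound (violated).

Step 1: Compute V_q(n, t) = Σ_{j=0}^2 C(n, j) (q−1)^j.
  j = 0: C(13,0)·(6)^0 = 1·1 = 1.
  j = 1: C(13,1)·(6)^1 = 13·6 = 78.
  j = 2: C(13,2)·(6)^2 = 78·36 = 2808.
  V_q(n, t) = 1 + 78 + 2808 = 2887.
Step 2: q^n = 7^13 = 96889010407.
Step 3: Hamming bound ⌊q^n / V_q(n,t)⌋ = ⌊96889010407/2887⌋ = 33560446.
Step 4: Compare |C| = 53577182 to 33560446: violated.
The claimed |C| lies above the Hamming bound, so no 7-ary code of length 13 with d ≥ 5 can have 53577182 codewords.


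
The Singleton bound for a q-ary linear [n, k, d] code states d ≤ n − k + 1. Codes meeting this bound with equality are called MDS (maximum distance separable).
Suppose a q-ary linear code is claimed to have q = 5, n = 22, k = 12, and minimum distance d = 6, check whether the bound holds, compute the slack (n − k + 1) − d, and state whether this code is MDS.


Singleton RHS = n − k + 1 = 11, slack = 5, bound satisfied, not MDS.

Singleton bound: d ≤ n − k + 1.
Here n = 22, k = 12, so n − k + 1 = 11.
Given d = 6, check d ≤ 11: YES.
Slack = (n − k + 1) − d = 5.
The code is NOT MDS (slack = 5 > 0).
Description: the claimed parameters are [22, 12, 6]_5; such a code would be non-MDS.


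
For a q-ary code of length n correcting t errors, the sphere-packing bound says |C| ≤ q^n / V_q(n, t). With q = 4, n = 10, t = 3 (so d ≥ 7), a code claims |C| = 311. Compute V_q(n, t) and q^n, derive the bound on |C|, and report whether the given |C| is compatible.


V_q(n, t) = 3676, q^n = 1048576, Hamming bound = 285, |C| = 311 > bound (violated).

Step 1: Compute V_q(n, t) = Σ_{j=0}^3 C(n, j) (q−1)^j.
  j = 0: C(10,0)·(3)^0 = 1·1 = 1.
  j = 1: C(10,1)·(3)^1 = 10·3 = 30.
  j = 2: C(10,2)·(3)^2 = 45·9 = 405.
  j = 3: C(10,3)·(3)^3 = 120·27 = 3240.
  V_q(n, t) = 1 + 30 + 405 + 3240 = 3676.
Step 2: q^n = 4^10 = 1048576.
Step 3: Hamming bound ⌊q^n / V_q(n,t)⌋ = ⌊1048576/3676⌋ = 285.
Step 4: Compare |C| = 311 to 285: violated.
The claimed |C| lies above the Hamming bound, so no 4-ary code of length 10 with d ≥ 7 can have 311 codewords.


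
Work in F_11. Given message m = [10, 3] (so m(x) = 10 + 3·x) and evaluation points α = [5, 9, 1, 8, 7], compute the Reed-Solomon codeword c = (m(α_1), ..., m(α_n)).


c = [3, 4, 2, 1, 9]

Message polynomial: m(x) = 10 + 3·x (mod 11).
For each evaluation point α_i, compute m(α_i) mod 11:
  α_1 = 5: Horner steps 3 → 3, so m(5) = 3.
  α_2 = 9: Horner steps 3 → 4, so m(9) = 4.
  α_3 = 1: Horner steps 3 → 2, so m(1) = 2.
  α_4 = 8: Horner steps 3 → 1, so m(8) = 1.
  α_5 = 7: Horner steps 3 → 9, so m(7) = 9.
Codeword c = [3, 4, 2, 1, 9] ∈ F_11^5.


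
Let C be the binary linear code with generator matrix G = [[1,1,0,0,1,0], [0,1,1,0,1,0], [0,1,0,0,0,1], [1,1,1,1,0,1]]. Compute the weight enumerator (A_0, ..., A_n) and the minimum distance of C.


Weight distribution: A_0 = 1, A_1 = 1, A_2 = 2, A_3 = 6, A_4 = 5, A_5 = 1. Minimum distance d = 1.

Enumerate all 2^4 = 16 messages m ∈ F_2^4.
For each, compute codeword c = mG in F_2^6, then tally its weight.
  m = 0000 → c = 000000, weight = 0.
  m = 1000 → c = 110010, weight = 3.
  m = 0100 → c = 011010, weight = 3.
  m = 1100 → c = 101000, weight = 2.
  m = 0010 → c = 010001, weight = 2.
  m = 1010 → c = 100011, weight = 3.
  m = 0110 → c = 001011, weight = 3.
  m = 1110 → c = 111001, weight = 4.
  m = 0001 → c = 111101, weight = 5.
  m = 1001 → c = 001111, weight = 4.
  m = 0101 → c = 100111, weight = 4.
  m = 1101 → c = 010101, weight = 3.
  m = 0011 → c = 101100, weight = 3.
  m = 1011 → c = 011110, weight = 4.
  m = 0111 → c = 110110, weight = 4.
  m = 1111 → c = 000100, weight = 1.
Tally weights:
  weight 0: 1 codewords.
  weight 1: 1 codewords.
  weight 2: 2 codewords.
  weight 3: 6 codewords.
  weight 4: 5 codewords.
  weight 5: 1 codewords.
Minimum distance d = smallest w > 0 with A_w > 0 = 1.
Sanity: Σ A_w = 16 = 2^4 = 16 ✓.


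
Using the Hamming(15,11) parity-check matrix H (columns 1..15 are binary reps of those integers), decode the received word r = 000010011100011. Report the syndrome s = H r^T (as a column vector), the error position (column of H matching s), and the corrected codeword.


s = (1, 1, 1, 1)^T, error position = 15, corrected codeword c = 000010011100010

Compute s = H r^T mod 2 one row at a time:
  s_1 = 1 + 1 + 1 + 0 + 0 + 0 + 1 + 1 = 5 ≡ 1 (mod 2).
  s_2 = 0 + 1 + 0 + 0 + 0 + 0 + 1 + 1 = 3 ≡ 1 (mod 2).
  s_3 = 0 + 0 + 0 + 0 + 1 + 0 + 1 + 1 = 3 ≡ 1 (mod 2).
  s_4 = 0 + 0 + 1 + 0 + 1 + 0 + 0 + 1 = 3 ≡ 1 (mod 2).
s = (1, 1, 1, 1)^T — this equals column 15 of H (binary 1111), so error is at position 15.
Correct: flip bit 15 of r = 000010011100011 to get c = 000010011100010.


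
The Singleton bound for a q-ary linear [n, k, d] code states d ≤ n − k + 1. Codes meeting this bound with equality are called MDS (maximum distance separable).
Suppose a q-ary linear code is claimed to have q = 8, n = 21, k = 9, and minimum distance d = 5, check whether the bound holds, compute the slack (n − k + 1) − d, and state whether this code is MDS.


Singleton RHS = n − k + 1 = 13, slack = 8, bound satisfied, not MDS.

Singleton bound: d ≤ n − k + 1.
Here n = 21, k = 9, so n − k + 1 = 13.
Given d = 5, check d ≤ 13: YES.
Slack = (n − k + 1) − d = 8.
The code is NOT MDS (slack = 8 > 0).
Description: the claimed parameters are [21, 9, 5]_8; such a code would be non-MDS.


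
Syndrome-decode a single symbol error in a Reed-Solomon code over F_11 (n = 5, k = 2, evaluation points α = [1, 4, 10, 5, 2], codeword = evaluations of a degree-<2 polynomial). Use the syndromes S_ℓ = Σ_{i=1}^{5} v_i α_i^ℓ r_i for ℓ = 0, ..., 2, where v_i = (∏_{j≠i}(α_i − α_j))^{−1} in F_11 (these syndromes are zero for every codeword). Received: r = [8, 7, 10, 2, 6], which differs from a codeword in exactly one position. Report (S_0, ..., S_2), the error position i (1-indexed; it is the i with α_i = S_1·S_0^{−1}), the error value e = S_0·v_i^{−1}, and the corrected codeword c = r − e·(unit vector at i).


S = (7, 7, 7), error at position 1, error magnitude e = 8, c = [0, 7, 10, 2, 6].

Step 1: column multipliers v_i = (∏_{j≠i}(α_i − α_j))^{−1} mod 11.
  i = 1 (α = 1): (1−4)(1−10)(1−5)(1−2) = (−3)·(−9)·(−4)·(−1) = 108 ≡ 9, so v_1 = 9^{−1} = 5 (mod 11).
  i = 2 (α = 4): (4−1)(4−10)(4−5)(4−2) = 3·(−6)·(−1)·2 = 36 ≡ 3, so v_2 = 3^{−1} = 4 (mod 11).
  i = 3 (α = 10): (10−1)(10−4)(10−5)(10−2) = 9·6·5·8 = 2160 ≡ 4, so v_3 = 4^{−1} = 3 (mod 11).
  i = 4 (α = 5): (5−1)(5−4)(5−10)(5−2) = 4·1·(−5)·3 = −60 ≡ 6, so v_4 = 6^{−1} = 2 (mod 11).
  i = 5 (α = 2): (2−1)(2−4)(2−10)(2−5) = 1·(−2)·(−8)·(−3) = −48 ≡ 7, so v_5 = 7^{−1} = 8 (mod 11).
  v = [5, 4, 3, 2, 8].
Step 2: syndromes of r = [8, 7, 10, 2, 6] (all sums mod 11).
  S_0 = Σ v_i r_i = 5·8 + 4·7 + 3·10 + 2·2 + 8·6 = 150 ≡ 7.
  S_1 = Σ v_i α_i r_i = 5·1·8 + 4·4·7 + 3·10·10 + 2·5·2 + 8·2·6 = 568 ≡ 7.
  α_i^2 mod 11 = [1, 5, 1, 3, 4].
  S_2 = Σ v_i α_i^2 r_i = 5·1·8 + 4·5·7 + 3·1·10 + 2·3·2 + 8·4·6 = 414 ≡ 7.
  S = (7, 7, 7) ≠ 0, so r is not a codeword (an error is present).
Step 3: locate the error. For a single error e at position i, S_ℓ = v_i·e·α_i^ℓ, so α_err = S_1/S_0.
  S_0^{−1} = 7^{−1} = 8 (mod 11), so α_err = 7·8 = 56 ≡ 1 = α_1. Error position i = 1.
  Consistency check: S_2/S_1 = 7·8 = 56 ≡ 1 = α_err ✓ (single-error assumption holds).
Step 4: error magnitude e = S_0/v_1 = S_0·∏_{j≠1}(α_1 − α_j) = 7·9 = 63 ≡ 8 (mod 11).
Step 5: correct position 1: c_1 = r_1 − e = 8 − 8 ≡ 0 (mod 11). Hence c = [0, 7, 10, 2, 6].
  Check: interpolating c through the α_i gives m(x) = 5 + 6·x (degree < 2) with m(α_i) = c_i for every i, so c is indeed a codeword.


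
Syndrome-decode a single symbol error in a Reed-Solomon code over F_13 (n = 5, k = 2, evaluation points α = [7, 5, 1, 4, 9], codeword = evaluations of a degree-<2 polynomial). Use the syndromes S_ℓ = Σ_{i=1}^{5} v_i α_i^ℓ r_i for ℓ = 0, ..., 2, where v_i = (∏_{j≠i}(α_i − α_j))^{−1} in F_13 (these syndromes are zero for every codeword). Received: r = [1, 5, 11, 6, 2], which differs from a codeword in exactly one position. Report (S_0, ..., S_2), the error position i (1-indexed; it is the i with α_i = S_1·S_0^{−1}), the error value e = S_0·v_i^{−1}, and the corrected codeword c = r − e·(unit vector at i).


S = (3, 2, 10), error at position 2, error magnitude e = 5, c = [1, 0, 11, 6, 2].

Step 1: column multipliers v_i = (∏_{j≠i}(α_i − α_j))^{−1} mod 13.
  i = 1 (α = 7): (7−5)(7−1)(7−4)(7−9) = 2·6·3·(−2) = −72 ≡ 6, so v_1 = 6^{−1} = 11 (mod 13).
  i = 2 (α = 5): (5−7)(5−1)(5−4)(5−9) = (−2)·4·1·(−4) = 32 ≡ 6, so v_2 = 6^{−1} = 11 (mod 13).
  i = 3 (α = 1): (1−7)(1−5)(1−4)(1−9) = (−6)·(−4)·(−3)·(−8) = 576 ≡ 4, so v_3 = 4^{−1} = 10 (mod 13).
  i = 4 (α = 4): (4−7)(4−5)(4−1)(4−9) = (−3)·(−1)·3·(−5) = −45 ≡ 7, so v_4 = 7^{−1} = 2 (mod 13).
  i = 5 (α = 9): (9−7)(9−5)(9−1)(9−4) = 2·4·8·5 = 320 ≡ 8, so v_5 = 8^{−1} = 5 (mod 13).
  v = [11, 11, 10, 2, 5].
Step 2: syndromes of r = [1, 5, 11, 6, 2] (all sums mod 13).
  S_0 = Σ v_i r_i = 11·1 + 11·5 + 10·11 + 2·6 + 5·2 = 198 ≡ 3.
  S_1 = Σ v_i α_i r_i = 11·7·1 + 11·5·5 + 10·1·11 + 2·4·6 + 5·9·2 = 600 ≡ 2.
  α_i^2 mod 13 = [10, 12, 1, 3, 3].
  S_2 = Σ v_i α_i^2 r_i = 11·10·1 + 11·12·5 + 10·1·11 + 2·3·6 + 5·3·2 = 946 ≡ 10.
  S = (3, 2, 10) ≠ 0, so r is not a codeword (an error is present).
Step 3: locate the error. For a single error e at position i, S_ℓ = v_i·e·α_i^ℓ, so α_err = S_1/S_0.
  S_0^{−1} = 3^{−1} = 9 (mod 13), so α_err = 2·9 = 18 ≡ 5 = α_2. Error position i = 2.
  Consistency check: S_2/S_1 = 10·7 = 70 ≡ 5 = α_err ✓ (single-error assumption holds).
Step 4: error magnitude e = S_0/v_2 = S_0·∏_{j≠2}(α_2 − α_j) = 3·6 = 18 ≡ 5 (mod 13).
Step 5: correct position 2: c_2 = r_2 − e = 5 − 5 ≡ 0 (mod 13). Hence c = [1, 0, 11, 6, 2].
  Check: interpolating c through the α_i gives m(x) = 4 + 7·x (degree < 2) with m(α_i) = c_i for every i, so c is indeed a codeword.


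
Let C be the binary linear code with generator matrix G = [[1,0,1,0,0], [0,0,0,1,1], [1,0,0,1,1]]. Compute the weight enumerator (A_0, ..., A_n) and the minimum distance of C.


Weight distribution: A_0 = 1, A_1 = 2, A_2 = 2, A_3 = 2, A_4 = 1. Minimum distance d = 1.

Enumerate all 2^3 = 8 messages m ∈ F_2^3.
For each, compute codeword c = mG in F_2^5, then tally its weight.
  m = 000 → c = 00000, weight = 0.
  m = 100 → c = 10100, weight = 2.
  m = 010 → c = 00011, weight = 2.
  m = 110 → c = 10111, weight = 4.
  m = 001 → c = 10011, weight = 3.
  m = 101 → c = 00111, weight = 3.
  m = 011 → c = 10000, weight = 1.
  m = 111 → c = 00100, weight = 1.
Tally weights:
  weight 0: 1 codewords.
  weight 1: 2 codewords.
  weight 2: 2 codewords.
  weight 3: 2 codewords.
  weight 4: 1 codewords.
Minimum distance d = smallest w > 0 with A_w > 0 = 1.
Sanity: Σ A_w = 8 = 2^3 = 8 ✓.


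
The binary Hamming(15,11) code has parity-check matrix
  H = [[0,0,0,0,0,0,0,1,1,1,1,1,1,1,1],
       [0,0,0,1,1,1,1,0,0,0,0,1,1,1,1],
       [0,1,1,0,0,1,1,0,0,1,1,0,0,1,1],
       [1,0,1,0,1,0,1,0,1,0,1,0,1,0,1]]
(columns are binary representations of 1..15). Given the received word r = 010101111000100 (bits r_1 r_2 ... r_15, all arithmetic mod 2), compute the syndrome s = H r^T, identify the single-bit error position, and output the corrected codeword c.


s = (1, 0, 1, 1)^T, error position = 11, corrected codeword c = 010101111010100

Compute s = H r^T mod 2 one row at a time:
  s_1 = 1 + 1 + 0 + 0 + 0 + 1 + 0 + 0 = 3 ≡ 1 (mod 2).
  s_2 = 1 + 0 + 1 + 1 + 0 + 1 + 0 + 0 = 4 ≡ 0 (mod 2).
  s_3 = 1 + 0 + 1 + 1 + 0 + 0 + 0 + 0 = 3 ≡ 1 (mod 2).
  s_4 = 0 + 0 + 0 + 1 + 1 + 0 + 1 + 0 = 3 ≡ 1 (mod 2).
s = (1, 0, 1, 1)^T — this equals column 11 of H (binary 1011), so error is at position 11.
Correct: flip bit 11 of r = 010101111000100 to get c = 010101111010100.


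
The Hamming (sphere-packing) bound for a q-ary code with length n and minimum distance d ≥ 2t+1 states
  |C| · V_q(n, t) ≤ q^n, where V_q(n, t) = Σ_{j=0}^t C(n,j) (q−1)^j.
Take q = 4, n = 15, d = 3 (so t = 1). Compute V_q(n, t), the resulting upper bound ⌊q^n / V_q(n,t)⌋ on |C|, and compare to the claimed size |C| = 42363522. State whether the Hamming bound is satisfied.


V_q(n, t) = 46, q^n = 1073741824, Hamming bound = 23342213, |C| = 42363522 > bound (violated).

Step 1: Compute V_q(n, t) = Σ_{j=0}^1 C(n, j) (q−1)^j.
  j = 0: C(15,0)·(3)^0 = 1·1 = 1.
  j = 1: C(15,1)·(3)^1 = 15·3 = 45.
  V_q(n, t) = 1 + 45 = 46.
Step 2: q^n = 4^15 = 1073741824.
Step 3: Hamming bound ⌊q^n / V_q(n,t)⌋ = ⌊1073741824/46⌋ = 23342213.
Step 4: Compare |C| = 42363522 to 23342213: violated.
The claimed |C| lies above the Hamming bound, so no 4-ary code of length 15 with d ≥ 3 can have 42363522 codewords.


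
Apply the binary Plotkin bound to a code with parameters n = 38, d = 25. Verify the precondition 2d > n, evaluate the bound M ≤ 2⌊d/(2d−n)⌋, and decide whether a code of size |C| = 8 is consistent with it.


Plotkin bound M ≤ 4; given |C| = 8 > bound (violated).

Check applicability: 2d = 50, n = 38.
2d − n = 12 > 0, so Plotkin applies.
Compute d/(2d−n) = 25/12 ≈ 2.0833.
⌊d/(2d−n)⌋ = 2.
Plotkin bound: M ≤ 2·2 = 4.
Given |C| = 8, check: VIOLATED.
This |C| is above the Plotkin bound, so no binary code with n = 38, d = 25 and 8 codewords exists.


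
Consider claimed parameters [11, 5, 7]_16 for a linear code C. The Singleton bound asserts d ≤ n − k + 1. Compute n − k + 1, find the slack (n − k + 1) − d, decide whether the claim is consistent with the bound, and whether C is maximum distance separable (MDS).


Singleton RHS = n − k + 1 = 7, slack = 0, bound satisfied, MDS.

Singleton bound: d ≤ n − k + 1.
Here n = 11, k = 5, so n − k + 1 = 7.
Given d = 7, check d ≤ 7: YES.
Slack = (n − k + 1) − d = 0.
The code is MDS (slack = 0).
Description: the claimed parameters are [11, 5, 7]_16; such a code would be MDS (meets Singleton bound).


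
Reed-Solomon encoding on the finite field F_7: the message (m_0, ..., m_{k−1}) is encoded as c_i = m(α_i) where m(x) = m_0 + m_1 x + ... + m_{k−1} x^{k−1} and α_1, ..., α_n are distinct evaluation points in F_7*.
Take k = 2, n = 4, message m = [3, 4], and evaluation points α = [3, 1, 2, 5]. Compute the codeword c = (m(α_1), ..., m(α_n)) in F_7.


c = [1, 0, 4, 2]

Message polynomial: m(x) = 3 + 4·x (mod 7).
For each evaluation point α_i, compute m(α_i) mod 7:
  α_1 = 3: Horner steps 4 → 1, so m(3) = 1.
  α_2 = 1: Horner steps 4 → 0, so m(1) = 0.
  α_3 = 2: Horner steps 4 → 4, so m(2) = 4.
  α_4 = 5: Horner steps 4 → 2, so m(5) = 2.
Codeword c = [1, 0, 4, 2] ∈ F_7^4.


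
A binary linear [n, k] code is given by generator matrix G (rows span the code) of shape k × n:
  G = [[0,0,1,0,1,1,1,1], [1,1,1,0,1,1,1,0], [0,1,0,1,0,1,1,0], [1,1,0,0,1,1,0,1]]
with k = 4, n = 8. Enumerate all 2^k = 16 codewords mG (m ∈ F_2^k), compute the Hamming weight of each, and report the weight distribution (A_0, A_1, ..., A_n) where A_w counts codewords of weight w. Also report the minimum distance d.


Weight distribution: A_0 = 1, A_2 = 1, A_3 = 2, A_4 = 5, A_5 = 6, A_6 = 1. Minimum distance d = 2.

Enumerate all 2^4 = 16 messages m ∈ F_2^4.
For each, compute codeword c = mG in F_2^8, then tally its weight.
  m = 0000 → c = 00000000, weight = 0.
  m = 1000 → c = 00101111, weight = 5.
  m = 0100 → c = 11101110, weight = 6.
  m = 1100 → c = 11000001, weight = 3.
  m = 0010 → c = 01010110, weight = 4.
  m = 1010 → c = 01111001, weight = 5.
  m = 0110 → c = 10111000, weight = 4.
  m = 1110 → c = 10010111, weight = 5.
  m = 0001 → c = 11001101, weight = 5.
  m = 1001 → c = 11100010, weight = 4.
  m = 0101 → c = 00100011, weight = 3.
  m = 1101 → c = 00001100, weight = 2.
  m = 0011 → c = 10011011, weight = 5.
  m = 1011 → c = 10110100, weight = 4.
  m = 0111 → c = 01110101, weight = 5.
  m = 1111 → c = 01011010, weight = 4.
Tally weights:
  weight 0: 1 codewords.
  weight 2: 1 codewords.
  weight 3: 2 codewords.
  weight 4: 5 codewords.
  weight 5: 6 codewords.
  weight 6: 1 codewords.
Minimum distance d = smallest w > 0 with A_w > 0 = 2.
Sanity: Σ A_w = 16 = 2^4 = 16 ✓.


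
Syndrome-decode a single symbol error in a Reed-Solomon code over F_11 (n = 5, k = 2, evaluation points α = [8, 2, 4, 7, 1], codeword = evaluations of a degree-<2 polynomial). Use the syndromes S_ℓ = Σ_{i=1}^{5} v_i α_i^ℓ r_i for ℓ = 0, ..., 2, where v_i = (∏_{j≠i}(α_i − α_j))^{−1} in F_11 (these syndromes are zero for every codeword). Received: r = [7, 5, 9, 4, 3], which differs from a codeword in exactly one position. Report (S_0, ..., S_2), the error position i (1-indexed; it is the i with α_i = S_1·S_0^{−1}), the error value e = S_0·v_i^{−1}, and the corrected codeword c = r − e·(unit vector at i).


S = (4, 10, 3), error at position 1, error magnitude e = 1, c = [6, 5, 9, 4, 3].

Step 1: column multipliers v_i = (∏_{j≠i}(α_i − α_j))^{−1} mod 11.
  i = 1 (α = 8): (8−2)(8−4)(8−7)(8−1) = 6·4·1·7 = 168 ≡ 3, so v_1 = 3^{−1} = 4 (mod 11).
  i = 2 (α = 2): (2−8)(2−4)(2−7)(2−1) = (−6)·(−2)·(−5)·1 = −60 ≡ 6, so v_2 = 6^{−1} = 2 (mod 11).
  i = 3 (α = 4): (4−8)(4−2)(4−7)(4−1) = (−4)·2·(−3)·3 = 72 ≡ 6, so v_3 = 6^{−1} = 2 (mod 11).
  i = 4 (α = 7): (7−8)(7−2)(7−4)(7−1) = (−1)·5·3·6 = −90 ≡ 9, so v_4 = 9^{−1} = 5 (mod 11).
  i = 5 (α = 1): (1−8)(1−2)(1−4)(1−7) = (−7)·(−1)·(−3)·(−6) = 126 ≡ 5, so v_5 = 5^{−1} = 9 (mod 11).
  v = [4, 2, 2, 5, 9].
Step 2: syndromes of r = [7, 5, 9, 4, 3] (all sums mod 11).
  S_0 = Σ v_i r_i = 4·7 + 2·5 + 2·9 + 5·4 + 9·3 = 103 ≡ 4.
  S_1 = Σ v_i α_i r_i = 4·8·7 + 2·2·5 + 2·4·9 + 5·7·4 + 9·1·3 = 483 ≡ 10.
  α_i^2 mod 11 = [9, 4, 5, 5, 1].
  S_2 = Σ v_i α_i^2 r_i = 4·9·7 + 2·4·5 + 2·5·9 + 5·5·4 + 9·1·3 = 509 ≡ 3.
  S = (4, 10, 3) ≠ 0, so r is not a codeword (an error is present).
Step 3: locate the error. For a single error e at position i, S_ℓ = v_i·e·α_i^ℓ, so α_err = S_1/S_0.
  S_0^{−1} = 4^{−1} = 3 (mod 11), so α_err = 10·3 = 30 ≡ 8 = α_1. Error position i = 1.
  Consistency check: S_2/S_1 = 3·10 = 30 ≡ 8 = α_err ✓ (single-error assumption holds).
Step 4: error magnitude e = S_0/v_1 = S_0·∏_{j≠1}(α_1 − α_j) = 4·3 = 12 ≡ 1 (mod 11).
Step 5: correct position 1: c_1 = r_1 − e = 7 − 1 ≡ 6 (mod 11). Hence c = [6, 5, 9, 4, 3].
  Check: interpolating c through the α_i gives m(x) = 1 + 2·x (degree < 2) with m(α_i) = c_i for every i, so c is indeed a codeword.


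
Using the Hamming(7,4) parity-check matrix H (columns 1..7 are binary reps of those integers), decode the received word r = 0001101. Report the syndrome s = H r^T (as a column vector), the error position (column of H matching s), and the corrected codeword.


s = (1, 1, 0)^T, error position = 6, corrected codeword c = 0001111

Compute s = H r^T mod 2 one row at a time:
  s_1 = 1 + 1 + 0 + 1 = 3 ≡ 1 (mod 2).
  s_2 = 0 + 0 + 0 + 1 = 1 ≡ 1 (mod 2).
  s_3 = 0 + 0 + 1 + 1 = 2 ≡ 0 (mod 2).
s = (1, 1, 0)^T — this equals column 6 of H (binary 110), so error is at position 6.
Correct: flip bit 6 of r = 0001101 to get c = 0001111.


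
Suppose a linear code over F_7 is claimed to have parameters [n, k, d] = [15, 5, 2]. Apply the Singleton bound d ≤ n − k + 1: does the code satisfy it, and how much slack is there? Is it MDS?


Singleton RHS = n − k + 1 = 11, slack = 9, bound satisfied, not MDS.

Singleton bound: d ≤ n − k + 1.
Here n = 15, k = 5, so n − k + 1 = 11.
Given d = 2, check d ≤ 11: YES.
Slack = (n − k + 1) − d = 9.
The code is NOT MDS (slack = 9 > 0).
Description: the claimed parameters are [15, 5, 2]_7; such a code would be non-MDS.


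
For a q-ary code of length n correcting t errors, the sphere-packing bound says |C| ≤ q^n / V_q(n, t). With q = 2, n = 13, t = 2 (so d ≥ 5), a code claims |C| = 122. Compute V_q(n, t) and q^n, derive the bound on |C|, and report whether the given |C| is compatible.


V_q(n, t) = 92, q^n = 8192, Hamming bound = 89, |C| = 122 > bound (violated).

Step 1: Compute V_q(n, t) = Σ_{j=0}^2 C(n, j) (q−1)^j.
  j = 0: C(13,0)·(1)^0 = 1·1 = 1.
  j = 1: C(13,1)·(1)^1 = 13·1 = 13.
  j = 2: C(13,2)·(1)^2 = 78·1 = 78.
  V_q(n, t) = 1 + 13 + 78 = 92.
Step 2: q^n = 2^13 = 8192.
Step 3: Hamming bound ⌊q^n / V_q(n,t)⌋ = ⌊8192/92⌋ = 89.
Step 4: Compare |C| = 122 to 89: violated.
The claimed |C| lies above the Hamming bound, so no 2-ary code of length 13 with d ≥ 5 can have 122 codewords.


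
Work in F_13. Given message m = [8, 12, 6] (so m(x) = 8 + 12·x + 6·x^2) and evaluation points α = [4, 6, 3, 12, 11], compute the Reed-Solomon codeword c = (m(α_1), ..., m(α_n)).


c = [9, 10, 7, 2, 8]

Message polynomial: m(x) = 8 + 12·x + 6·x^2 (mod 13).
For each evaluation point α_i, compute m(α_i) mod 13:
  α_1 = 4: Horner steps 6 → 10 → 9, so m(4) = 9.
  α_2 = 6: Horner steps 6 → 9 → 10, so m(6) = 10.
  α_3 = 3: Horner steps 6 → 4 → 7, so m(3) = 7.
  α_4 = 12: Horner steps 6 → 6 → 2, so m(12) = 2.
  α_5 = 11: Horner steps 6 → 0 → 8, so m(11) = 8.
Codeword c = [9, 10, 7, 2, 8] ∈ F_13^5.


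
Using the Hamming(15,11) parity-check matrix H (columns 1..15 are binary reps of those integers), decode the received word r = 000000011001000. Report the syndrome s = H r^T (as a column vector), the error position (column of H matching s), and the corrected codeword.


s = (1, 1, 0, 1)^T, error position = 13, corrected codeword c = 000000011001100

Compute s = H r^T mod 2 one row at a time:
  s_1 = 1 + 1 + 0 + 0 + 1 + 0 + 0 + 0 = 3 ≡ 1 (mod 2).
  s_2 = 0 + 0 + 0 + 0 + 1 + 0 + 0 + 0 = 1 ≡ 1 (mod 2).
  s_3 = 0 + 0 + 0 + 0 + 0 + 0 + 0 + 0 = 0 ≡ 0 (mod 2).
  s_4 = 0 + 0 + 0 + 0 + 1 + 0 + 0 + 0 = 1 ≡ 1 (mod 2).
s = (1, 1, 0, 1)^T — this equals column 13 of H (binary 1101), so error is at position 13.
Correct: flip bit 13 of r = 000000011001000 to get c = 000000011001100.


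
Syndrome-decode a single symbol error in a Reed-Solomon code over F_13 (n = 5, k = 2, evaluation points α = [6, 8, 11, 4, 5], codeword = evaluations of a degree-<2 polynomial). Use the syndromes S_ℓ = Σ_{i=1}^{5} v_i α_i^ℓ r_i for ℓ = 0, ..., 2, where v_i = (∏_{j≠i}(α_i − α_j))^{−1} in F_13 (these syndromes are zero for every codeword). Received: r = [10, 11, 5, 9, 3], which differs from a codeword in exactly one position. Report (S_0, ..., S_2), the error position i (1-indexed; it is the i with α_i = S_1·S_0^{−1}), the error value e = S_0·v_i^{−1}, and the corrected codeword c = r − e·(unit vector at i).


S = (2, 9, 8), error at position 3, error magnitude e = 12, c = [10, 11, 6, 9, 3].

Step 1: column multipliers v_i = (∏_{j≠i}(α_i − α_j))^{−1} mod 13.
  i = 1 (α = 6): (6−8)(6−11)(6−4)(6−5) = (−2)·(−5)·2·1 = 20 ≡ 7, so v_1 = 7^{−1} = 2 (mod 13).
  i = 2 (α = 8): (8−6)(8−11)(8−4)(8−5) = 2·(−3)·4·3 = −72 ≡ 6, so v_2 = 6^{−1} = 11 (mod 13).
  i = 3 (α = 11): (11−6)(11−8)(11−4)(11−5) = 5·3·7·6 = 630 ≡ 6, so v_3 = 6^{−1} = 11 (mod 13).
  i = 4 (α = 4): (4−6)(4−8)(4−11)(4−5) = (−2)·(−4)·(−7)·(−1) = 56 ≡ 4, so v_4 = 4^{−1} = 10 (mod 13).
  i = 5 (α = 5): (5−6)(5−8)(5−11)(5−4) = (−1)·(−3)·(−6)·1 = −18 ≡ 8, so v_5 = 8^{−1} = 5 (mod 13).
  v = [2, 11, 11, 10, 5].
Step 2: syndromes of r = [10, 11, 5, 9, 3] (all sums mod 13).
  S_0 = Σ v_i r_i = 2·10 + 11·11 + 11·5 + 10·9 + 5·3 = 301 ≡ 2.
  S_1 = Σ v_i α_i r_i = 2·6·10 + 11·8·11 + 11·11·5 + 10·4·9 + 5·5·3 = 2128 ≡ 9.
  α_i^2 mod 13 = [10, 12, 4, 3, 12].
  S_2 = Σ v_i α_i^2 r_i = 2·10·10 + 11·12·11 + 11·4·5 + 10·3·9 + 5·12·3 = 2322 ≡ 8.
  S = (2, 9, 8) ≠ 0, so r is not a codeword (an error is present).
Step 3: locate the error. For a single error e at position i, S_ℓ = v_i·e·α_i^ℓ, so α_err = S_1/S_0.
  S_0^{−1} = 2^{−1} = 7 (mod 13), so α_err = 9·7 = 63 ≡ 11 = α_3. Error position i = 3.
  Consistency check: S_2/S_1 = 8·3 = 24 ≡ 11 = α_err ✓ (single-error assumption holds).
Step 4: error magnitude e = S_0/v_3 = S_0·∏_{j≠3}(α_3 − α_j) = 2·6 = 12 ≡ 12 (mod 13).
Step 5: correct position 3: c_3 = r_3 − e = 5 − 12 ≡ 6 (mod 13). Hence c = [10, 11, 6, 9, 3].
  Check: interpolating c through the α_i gives m(x) = 7 + 7·x (degree < 2) with m(α_i) = c_i for every i, so c is indeed a codeword.


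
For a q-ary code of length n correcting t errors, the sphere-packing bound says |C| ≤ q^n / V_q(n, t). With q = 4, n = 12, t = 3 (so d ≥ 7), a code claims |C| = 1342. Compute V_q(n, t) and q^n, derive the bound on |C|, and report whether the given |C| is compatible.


V_q(n, t) = 6571, q^n = 16777216, Hamming bound = 2553, |C| = 1342 ≤ bound (satisfied).

Step 1: Compute V_q(n, t) = Σ_{j=0}^3 C(n, j) (q−1)^j.
  j = 0: C(12,0)·(3)^0 = 1·1 = 1.
  j = 1: C(12,1)·(3)^1 = 12·3 = 36.
  j = 2: C(12,2)·(3)^2 = 66·9 = 594.
  j = 3: C(12,3)·(3)^3 = 220·27 = 5940.
  V_q(n, t) = 1 + 36 + 594 + 5940 = 6571.
Step 2: q^n = 4^12 = 16777216.
Step 3: Hamming bound ⌊q^n / V_q(n,t)⌋ = ⌊16777216/6571⌋ = 2553.
Step 4: Compare |C| = 1342 to 2553: satisfied.
The claimed |C| lies below the Hamming bound.


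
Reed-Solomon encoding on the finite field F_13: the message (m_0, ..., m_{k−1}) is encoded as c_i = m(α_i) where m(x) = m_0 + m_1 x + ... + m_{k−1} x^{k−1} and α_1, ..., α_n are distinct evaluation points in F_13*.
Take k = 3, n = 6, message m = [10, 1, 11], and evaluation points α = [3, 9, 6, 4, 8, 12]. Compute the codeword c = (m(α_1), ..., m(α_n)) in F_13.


c = [8, 0, 9, 8, 7, 7]

Message polynomial: m(x) = 10 + 1·x + 11·x^2 (mod 13).
For each evaluation point α_i, compute m(α_i) mod 13:
  α_1 = 3: Horner steps 11 → 8 → 8, so m(3) = 8.
  α_2 = 9: Horner steps 11 → 9 → 0, so m(9) = 0.
  α_3 = 6: Horner steps 11 → 2 → 9, so m(6) = 9.
  α_4 = 4: Horner steps 11 → 6 → 8, so m(4) = 8.
  α_5 = 8: Horner steps 11 → 11 → 7, so m(8) = 7.
  α_6 = 12: Horner steps 11 → 3 → 7, so m(12) = 7.
Codeword c = [8, 0, 9, 8, 7, 7] ∈ F_13^6.


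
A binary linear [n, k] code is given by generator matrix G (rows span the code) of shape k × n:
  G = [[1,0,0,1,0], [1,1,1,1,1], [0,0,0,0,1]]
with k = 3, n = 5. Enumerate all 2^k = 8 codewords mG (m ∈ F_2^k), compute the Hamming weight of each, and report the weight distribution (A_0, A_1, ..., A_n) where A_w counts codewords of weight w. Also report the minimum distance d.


Weight distribution: A_0 = 1, A_1 = 1, A_2 = 2, A_3 = 2, A_4 = 1, A_5 = 1. Minimum distance d = 1.

Enumerate all 2^3 = 8 messages m ∈ F_2^3.
For each, compute codeword c = mG in F_2^5, then tally its weight.
  m = 000 → c = 00000, weight = 0.
  m = 100 → c = 10010, weight = 2.
  m = 010 → c = 11111, weight = 5.
  m = 110 → c = 01101, weight = 3.
  m = 001 → c = 00001, weight = 1.
  m = 101 → c = 10011, weight = 3.
  m = 011 → c = 11110, weight = 4.
  m = 111 → c = 01100, weight = 2.
Tally weights:
  weight 0: 1 codewords.
  weight 1: 1 codewords.
  weight 2: 2 codewords.
  weight 3: 2 codewords.
  weight 4: 1 codewords.
  weight 5: 1 codewords.
Minimum distance d = smallest w > 0 with A_w > 0 = 1.
Sanity: Σ A_w = 8 = 2^3 = 8 ✓.


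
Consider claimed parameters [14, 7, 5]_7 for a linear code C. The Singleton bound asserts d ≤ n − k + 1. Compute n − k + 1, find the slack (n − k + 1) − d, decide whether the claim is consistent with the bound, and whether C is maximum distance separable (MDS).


Singleton RHS = n − k + 1 = 8, slack = 3, bound satisfied, not MDS.

Singleton bound: d ≤ n − k + 1.
Here n = 14, k = 7, so n − k + 1 = 8.
Given d = 5, check d ≤ 8: YES.
Slack = (n − k + 1) − d = 3.
The code is NOT MDS (slack = 3 > 0).
Description: the claimed parameters are [14, 7, 5]_7; such a code would be non-MDS.


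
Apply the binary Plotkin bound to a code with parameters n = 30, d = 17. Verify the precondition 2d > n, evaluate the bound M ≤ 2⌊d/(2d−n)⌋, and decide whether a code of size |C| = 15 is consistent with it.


Plotkin bound M ≤ 8; given |C| = 15 > bound (violated).

Check applicability: 2d = 34, n = 30.
2d − n = 4 > 0, so Plotkin applies.
Compute d/(2d−n) = 17/4 ≈ 4.2500.
⌊d/(2d−n)⌋ = 4.
Plotkin bound: M ≤ 2·4 = 8.
Given |C| = 15, check: VIOLATED.
This |C| is above the Plotkin bound, so no binary code with n = 30, d = 17 and 15 codewords exists.


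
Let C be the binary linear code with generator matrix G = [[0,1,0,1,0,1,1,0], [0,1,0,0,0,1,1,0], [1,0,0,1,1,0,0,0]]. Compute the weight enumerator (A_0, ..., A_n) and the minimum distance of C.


Weight distribution: A_0 = 1, A_1 = 1, A_2 = 1, A_3 = 2, A_4 = 1, A_5 = 1, A_6 = 1. Minimum distance d = 1.

Enumerate all 2^3 = 8 messages m ∈ F_2^3.
For each, compute codeword c = mG in F_2^8, then tally its weight.
  m = 000 → c = 00000000, weight = 0.
  m = 100 → c = 01010110, weight = 4.
  m = 010 → c = 01000110, weight = 3.
  m = 110 → c = 00010000, weight = 1.
  m = 001 → c = 10011000, weight = 3.
  m = 101 → c = 11001110, weight = 5.
  m = 011 → c = 11011110, weight = 6.
  m = 111 → c = 10001000, weight = 2.
Tally weights:
  weight 0: 1 codewords.
  weight 1: 1 codewords.
  weight 2: 1 codewords.
  weight 3: 2 codewords.
  weight 4: 1 codewords.
  weight 5: 1 codewords.
  weight 6: 1 codewords.
Minimum distance d = smallest w > 0 with A_w > 0 = 1.
Sanity: Σ A_w = 8 = 2^3 = 8 ✓.


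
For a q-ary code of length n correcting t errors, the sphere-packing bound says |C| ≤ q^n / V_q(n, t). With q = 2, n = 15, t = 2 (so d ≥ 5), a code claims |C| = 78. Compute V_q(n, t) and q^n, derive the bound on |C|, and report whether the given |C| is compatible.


V_q(n, t) = 121, q^n = 32768, Hamming bound = 270, |C| = 78 ≤ bound (satisfied).

Step 1: Compute V_q(n, t) = Σ_{j=0}^2 C(n, j) (q−1)^j.
  j = 0: C(15,0)·(1)^0 = 1·1 = 1.
  j = 1: C(15,1)·(1)^1 = 15·1 = 15.
  j = 2: C(15,2)·(1)^2 = 105·1 = 105.
  V_q(n, t) = 1 + 15 + 105 = 121.
Step 2: q^n = 2^15 = 32768.
Step 3: Hamming bound ⌊q^n / V_q(n,t)⌋ = ⌊32768/121⌋ = 270.
Step 4: Compare |C| = 78 to 270: satisfied.
The claimed |C| lies below the Hamming bound.


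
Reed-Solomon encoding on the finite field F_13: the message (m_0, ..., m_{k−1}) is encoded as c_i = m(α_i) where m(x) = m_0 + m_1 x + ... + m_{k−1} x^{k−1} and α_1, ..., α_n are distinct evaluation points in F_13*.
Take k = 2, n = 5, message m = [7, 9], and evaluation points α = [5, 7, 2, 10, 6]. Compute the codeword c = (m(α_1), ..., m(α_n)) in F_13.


c = [0, 5, 12, 6, 9]

Message polynomial: m(x) = 7 + 9·x (mod 13).
For each evaluation point α_i, compute m(α_i) mod 13:
  α_1 = 5: Horner steps 9 → 0, so m(5) = 0.
  α_2 = 7: Horner steps 9 → 5, so m(7) = 5.
  α_3 = 2: Horner steps 9 → 12, so m(2) = 12.
  α_4 = 10: Horner steps 9 → 6, so m(10) = 6.
  α_5 = 6: Horner steps 9 → 9, so m(6) = 9.
Codeword c = [0, 5, 12, 6, 9] ∈ F_13^5.


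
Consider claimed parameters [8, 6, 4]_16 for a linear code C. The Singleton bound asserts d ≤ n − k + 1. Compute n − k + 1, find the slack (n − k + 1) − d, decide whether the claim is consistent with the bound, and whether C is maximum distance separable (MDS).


Singleton RHS = n − k + 1 = 3, slack = -1, bound violated (no such code; not MDS).

Singleton bound: d ≤ n − k + 1.
Here n = 8, k = 6, so n − k + 1 = 3.
Given d = 4, check d ≤ 3: NO.
Slack = (n − k + 1) − d = -1.
The slack is negative: d = 4 exceeds n − k + 1 = 3 by 1, so the Singleton bound is violated and no linear [8, 6, 4]_16 code can exist. In particular it is not MDS (MDS requires d = n − k + 1 exactly).
Description: the claimed parameters are [8, 6, 4]_16; such a code would be impossible (violates the Singleton bound).


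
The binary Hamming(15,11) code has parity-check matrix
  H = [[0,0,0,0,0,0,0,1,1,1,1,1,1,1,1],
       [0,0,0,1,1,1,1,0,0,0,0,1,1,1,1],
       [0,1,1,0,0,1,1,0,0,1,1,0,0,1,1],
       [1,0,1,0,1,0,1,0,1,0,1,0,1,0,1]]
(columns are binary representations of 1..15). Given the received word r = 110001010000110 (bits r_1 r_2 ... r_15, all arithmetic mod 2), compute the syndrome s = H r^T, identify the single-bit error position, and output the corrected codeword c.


s = (1, 1, 1, 0)^T, error position = 14, corrected codeword c = 110001010000100

Compute s = H r^T mod 2 one row at a time:
  s_1 = 1 + 0 + 0 + 0 + 0 + 1 + 1 + 0 = 3 ≡ 1 (mod 2).
  s_2 = 0 + 0 + 1 + 0 + 0 + 1 + 1 + 0 = 3 ≡ 1 (mod 2).
  s_3 = 1 + 0 + 1 + 0 + 0 + 0 + 1 + 0 = 3 ≡ 1 (mod 2).
  s_4 = 1 + 0 + 0 + 0 + 0 + 0 + 1 + 0 = 2 ≡ 0 (mod 2).
s = (1, 1, 1, 0)^T — this equals column 14 of H (binary 1110), so error is at position 14.
Correct: flip bit 14 of r = 110001010000110 to get c = 110001010000100.


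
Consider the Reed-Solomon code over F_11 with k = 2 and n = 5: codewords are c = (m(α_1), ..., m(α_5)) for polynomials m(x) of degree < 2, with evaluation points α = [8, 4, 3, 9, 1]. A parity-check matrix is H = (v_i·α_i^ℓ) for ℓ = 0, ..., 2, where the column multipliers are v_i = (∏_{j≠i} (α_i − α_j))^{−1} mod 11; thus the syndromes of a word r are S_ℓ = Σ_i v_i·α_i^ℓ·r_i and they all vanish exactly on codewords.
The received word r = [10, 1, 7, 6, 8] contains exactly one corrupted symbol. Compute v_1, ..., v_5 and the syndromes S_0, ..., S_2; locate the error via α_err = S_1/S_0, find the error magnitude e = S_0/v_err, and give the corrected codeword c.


S = (10, 2, 7), error at position 4, error magnitude e = 2, c = [10, 1, 7, 4, 8].

Step 1: column multipliers v_i = (∏_{j≠i}(α_i − α_j))^{−1} mod 11.
  i = 1 (α = 8): (8−4)(8−3)(8−9)(8−1) = 4·5·(−1)·7 = −140 ≡ 3, so v_1 = 3^{−1} = 4 (mod 11).
  i = 2 (α = 4): (4−8)(4−3)(4−9)(4−1) = (−4)·1·(−5)·3 = 60 ≡ 5, so v_2 = 5^{−1} = 9 (mod 11).
  i = 3 (α = 3): (3−8)(3−4)(3−9)(3−1) = (−5)·(−1)·(−6)·2 = −60 ≡ 6, so v_3 = 6^{−1} = 2 (mod 11).
  i = 4 (α = 9): (9−8)(9−4)(9−3)(9−1) = 1·5·6·8 = 240 ≡ 9, so v_4 = 9^{−1} = 5 (mod 11).
  i = 5 (α = 1): (1−8)(1−4)(1−3)(1−9) = (−7)·(−3)·(−2)·(−8) = 336 ≡ 6, so v_5 = 6^{−1} = 2 (mod 11).
  v = [4, 9, 2, 5, 2].
Step 2: syndromes of r = [10, 1, 7, 6, 8] (all sums mod 11).
  S_0 = Σ v_i r_i = 4·10 + 9·1 + 2·7 + 5·6 + 2·8 = 109 ≡ 10.
  S_1 = Σ v_i α_i r_i = 4·8·10 + 9·4·1 + 2·3·7 + 5·9·6 + 2·1·8 = 684 ≡ 2.
  α_i^2 mod 11 = [9, 5, 9, 4, 1].
  S_2 = Σ v_i α_i^2 r_i = 4·9·10 + 9·5·1 + 2·9·7 + 5·4·6 + 2·1·8 = 667 ≡ 7.
  S = (10, 2, 7) ≠ 0, so r is not a codeword (an error is present).
Step 3: locate the error. For a single error e at position i, S_ℓ = v_i·e·α_i^ℓ, so α_err = S_1/S_0.
  S_0^{−1} = 10^{−1} = 10 (mod 11), so α_err = 2·10 = 20 ≡ 9 = α_4. Error position i = 4.
  Consistency check: S_2/S_1 = 7·6 = 42 ≡ 9 = α_err ✓ (single-error assumption holds).
Step 4: error magnitude e = S_0/v_4 = S_0·∏_{j≠4}(α_4 − α_j) = 10·9 = 90 ≡ 2 (mod 11).
Step 5: correct position 4: c_4 = r_4 − e = 6 − 2 ≡ 4 (mod 11). Hence c = [10, 1, 7, 4, 8].
  Check: interpolating c through the α_i gives m(x) = 3 + 5·x (degree < 2) with m(α_i) = c_i for every i, so c is indeed a codeword.
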